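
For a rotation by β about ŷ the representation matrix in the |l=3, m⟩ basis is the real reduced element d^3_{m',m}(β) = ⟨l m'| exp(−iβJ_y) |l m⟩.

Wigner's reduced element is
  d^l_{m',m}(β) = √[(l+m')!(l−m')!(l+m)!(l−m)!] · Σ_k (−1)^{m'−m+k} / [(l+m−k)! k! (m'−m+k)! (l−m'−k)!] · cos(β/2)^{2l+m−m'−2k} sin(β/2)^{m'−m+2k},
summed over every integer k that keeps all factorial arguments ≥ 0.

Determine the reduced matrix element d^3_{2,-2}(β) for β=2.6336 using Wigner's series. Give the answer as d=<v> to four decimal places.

d^3_{2,-2}(β=2.6336) via Wigner's sum:
Half-angle: c=0.251274, s=0.967916. N=√(120·1·1·120)=120.000000
The bounds max(0,m−m')=0 and min(l+m,l−m')=1 give 2 terms
  k=0: (−1)^4·120.0000/(24)·0.2513^2·0.9679^4 = +0.277087
  k=1: (−1)^5·120.0000/(120)·0.2513^0·0.9679^6 = -0.822292
d^3_{2,-2}(2.6336) = +0.277087 -0.822292 = -0.545205

d=-0.5452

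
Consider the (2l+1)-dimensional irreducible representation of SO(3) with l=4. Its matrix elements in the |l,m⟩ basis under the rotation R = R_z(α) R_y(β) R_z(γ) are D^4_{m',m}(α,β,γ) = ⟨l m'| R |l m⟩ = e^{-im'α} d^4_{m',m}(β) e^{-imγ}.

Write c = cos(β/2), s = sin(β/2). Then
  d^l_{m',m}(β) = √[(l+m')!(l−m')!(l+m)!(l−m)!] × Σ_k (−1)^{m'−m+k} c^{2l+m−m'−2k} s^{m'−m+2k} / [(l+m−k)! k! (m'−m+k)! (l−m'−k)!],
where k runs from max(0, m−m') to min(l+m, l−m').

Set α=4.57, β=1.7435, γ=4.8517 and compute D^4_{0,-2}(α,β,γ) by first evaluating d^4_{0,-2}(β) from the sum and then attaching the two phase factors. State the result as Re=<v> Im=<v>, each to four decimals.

First d^4_{0,-2}(β=1.7435), then the phase factors e^{-i(0)α} and e^{-i(-2)γ}:
Half-angle: c=0.643488, s=0.765456. N=√(24·24·2·720)=910.735966
Admissible k: 0..2 (factorial args all ≥0)
  k=0: (−1)^2·910.7360/(96)·0.6435^6·0.7655^2 = +0.394643
  k=1: (−1)^3·910.7360/(36)·0.6435^4·0.7655^4 = -1.489132
  k=2: (−1)^4·910.7360/(96)·0.6435^2·0.7655^6 = +0.790177
d^4_{0,-2}(1.7435) = +0.394643 -1.489132 +0.790177 = -0.304312
Phases: e^{-i·(0)·4.57}=+1.000000+0.000000i, e^{-i·(-2)·4.8517}=-0.961435-0.275031i ⇒ D=+0.292576+0.083695i

Re=0.2926 Im=0.0837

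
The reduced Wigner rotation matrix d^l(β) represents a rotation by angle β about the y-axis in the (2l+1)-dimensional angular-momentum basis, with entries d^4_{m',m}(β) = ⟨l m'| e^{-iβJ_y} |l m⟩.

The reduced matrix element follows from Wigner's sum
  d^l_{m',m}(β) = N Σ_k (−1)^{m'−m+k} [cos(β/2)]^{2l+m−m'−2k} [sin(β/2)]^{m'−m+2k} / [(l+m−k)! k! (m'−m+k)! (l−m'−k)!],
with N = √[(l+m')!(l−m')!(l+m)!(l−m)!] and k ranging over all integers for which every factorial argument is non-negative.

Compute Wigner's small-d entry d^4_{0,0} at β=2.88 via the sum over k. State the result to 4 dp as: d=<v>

d=0.6852

d^4_{0,0}(β=2.88) via Wigner's sum:
Half-angle: c=0.130424, s=0.991458. N=√(24·24·24·24)=576.000000
The bounds max(0,m−m')=0 and min(l+m,l−m')=4 give 5 terms
  k=0: (−1)^0·576.0000/(576)·0.1304^8·0.9915^0 = +0.000000
  k=1: (−1)^1·576.0000/(36)·0.1304^6·0.9915^2 = -0.000077
  k=2: (−1)^2·576.0000/(16)·0.1304^4·0.9915^4 = +0.010065
  k=3: (−1)^3·576.0000/(36)·0.1304^2·0.9915^6 = -0.258512
  k=4: (−1)^4·576.0000/(576)·0.1304^0·0.9915^8 = +0.933675
d^4_{0,0}(2.88) = +0.000000 -0.000077 +0.010065 -0.258512 +0.933675 = +0.685152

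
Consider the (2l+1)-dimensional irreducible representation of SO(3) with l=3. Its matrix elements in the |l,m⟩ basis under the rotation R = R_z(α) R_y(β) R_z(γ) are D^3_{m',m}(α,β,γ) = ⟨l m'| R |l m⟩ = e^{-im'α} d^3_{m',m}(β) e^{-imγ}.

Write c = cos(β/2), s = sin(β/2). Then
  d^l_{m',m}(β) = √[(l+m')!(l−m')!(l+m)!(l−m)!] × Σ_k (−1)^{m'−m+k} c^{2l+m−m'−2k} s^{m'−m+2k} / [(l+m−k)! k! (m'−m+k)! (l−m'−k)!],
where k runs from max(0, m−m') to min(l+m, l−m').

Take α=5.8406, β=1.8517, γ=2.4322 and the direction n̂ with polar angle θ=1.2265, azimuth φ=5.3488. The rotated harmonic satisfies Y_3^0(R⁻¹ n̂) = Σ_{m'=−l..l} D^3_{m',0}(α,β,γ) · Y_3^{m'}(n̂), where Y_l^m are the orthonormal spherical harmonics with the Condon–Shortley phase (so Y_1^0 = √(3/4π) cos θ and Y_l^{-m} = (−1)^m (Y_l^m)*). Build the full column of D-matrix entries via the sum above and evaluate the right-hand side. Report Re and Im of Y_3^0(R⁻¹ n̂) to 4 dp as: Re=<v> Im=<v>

Re=-0.1377 Im=0.0000

Need the full column D^3_{m',0} for m'=−3..3 at α=5.8406, β=1.8517, γ=2.4322.
cos(β/2)=0.601156, sin(β/2)=0.799132
d^3_{-3,0}: single k=3 term ⇒ +0.495828;  D = +0.119323-0.481256i
d^3_{-2,0}: k∈[2..3] ⇒ +0.456820 -0.807251 = -0.350431;  D = -0.221878+0.271242i
d^3_{-1,0}: k∈[1..3] ⇒ +0.217342 -1.152201 +0.678688 = -0.256171;  D = -0.231488+0.109712i
d^3_{0,0}: k∈[0..3] ⇒ +0.047198 -0.750632 +1.326448 -0.260442 = +0.362572;  D = +0.362572+0.000000i
d^3_{1,0}: k∈[0..2] ⇒ -0.217342 +1.152201 -0.678688 = +0.256171;  D = +0.231488+0.109712i
d^3_{2,0}: k∈[0..1] ⇒ +0.456820 -0.807251 = -0.350431;  D = -0.221878-0.271242i
d^3_{3,0}: single k=0 term ⇒ -0.495828;  D = -0.119323-0.481256i
Y_3^{m'}(θ=1.2265,φ=5.3488) and Σ D·Y over m':
  (+0.1193-0.4813i)·(-0.3283+0.1155i)  (-0.2219+0.2712i)·(-0.0897+0.2922i)  (-0.2315+0.1097i)·(-0.0778-0.1053i)  (+0.3626+0.0000i)·(-0.3061+0.0000i)  (+0.2315+0.1097i)·(+0.0778-0.1053i)  (-0.2219-0.2712i)·(-0.0897-0.2922i)  (-0.1193-0.4813i)·(+0.3283+0.1155i)
Y_3^0(R⁻¹ n̂) = -0.137682+0.000000i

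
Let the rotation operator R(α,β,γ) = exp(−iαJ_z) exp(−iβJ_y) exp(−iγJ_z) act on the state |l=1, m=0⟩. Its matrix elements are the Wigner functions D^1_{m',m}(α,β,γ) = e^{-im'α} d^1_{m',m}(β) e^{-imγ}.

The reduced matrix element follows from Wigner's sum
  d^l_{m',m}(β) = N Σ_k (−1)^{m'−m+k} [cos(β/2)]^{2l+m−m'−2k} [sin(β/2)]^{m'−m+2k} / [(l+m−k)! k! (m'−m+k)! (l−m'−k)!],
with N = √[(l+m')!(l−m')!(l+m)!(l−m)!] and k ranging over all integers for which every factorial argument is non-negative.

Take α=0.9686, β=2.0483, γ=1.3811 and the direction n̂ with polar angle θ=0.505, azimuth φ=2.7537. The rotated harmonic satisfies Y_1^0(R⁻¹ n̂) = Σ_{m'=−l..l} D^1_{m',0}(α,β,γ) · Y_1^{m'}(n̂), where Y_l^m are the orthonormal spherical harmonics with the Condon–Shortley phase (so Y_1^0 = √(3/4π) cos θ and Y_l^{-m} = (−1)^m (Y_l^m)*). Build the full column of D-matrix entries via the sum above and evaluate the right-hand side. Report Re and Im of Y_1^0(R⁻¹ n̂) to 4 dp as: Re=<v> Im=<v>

Re=-0.2412 Im=0.0000

Need the full column D^1_{m',0} for m'=−1..1 at α=0.9686, β=2.0483, γ=1.3811.
cos(β/2)=0.519825, sin(β/2)=0.854273
d^1_{-1,0}: single k=1 term ⇒ +0.628013;  D = +0.355741+0.517542i
d^1_{0,0}: k∈[0..1] ⇒ +0.270218 -0.729782 = -0.459564;  D = -0.459564+0.000000i
d^1_{1,0}: single k=0 term ⇒ -0.628013;  D = -0.355741+0.517542i
Y_1^{m'}(θ=0.505,φ=2.7537) and Σ D·Y over m':
  (+0.3557+0.5175i)·(-0.1547-0.0632i)  (-0.4596+0.0000i)·(+0.4276+0.0000i)  (-0.3557+0.5175i)·(+0.1547-0.0632i)
Y_1^0(R⁻¹ n̂) = -0.241164+0.000000i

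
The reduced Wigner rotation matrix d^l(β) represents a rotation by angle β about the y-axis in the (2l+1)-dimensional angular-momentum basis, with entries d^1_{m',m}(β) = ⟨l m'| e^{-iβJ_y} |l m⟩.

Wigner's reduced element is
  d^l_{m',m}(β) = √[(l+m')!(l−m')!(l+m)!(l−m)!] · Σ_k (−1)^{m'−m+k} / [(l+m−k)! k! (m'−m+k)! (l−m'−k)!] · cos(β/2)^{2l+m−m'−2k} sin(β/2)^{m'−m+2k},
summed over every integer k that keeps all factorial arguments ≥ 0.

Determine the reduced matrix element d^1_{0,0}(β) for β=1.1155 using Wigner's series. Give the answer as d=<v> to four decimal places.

d^1_{0,0}(β=1.1155) via Wigner's sum:
c=cos(1.1155/2)=0.848448, s=sin(1.1155/2)=0.529279; N=√[1·1·1·1]=1.000000
k: max(0,(0)−(0))=0 … min(1+(0),1−(0))=1
  k=0: (−1)^0·1.0000/(1)·0.8484^2·0.5293^0 = +0.719864
  k=1: (−1)^1·1.0000/(1)·0.8484^0·0.5293^2 = -0.280136
d^1_{0,0}(1.1155) = +0.719864 -0.280136 = +0.439728

d=0.4397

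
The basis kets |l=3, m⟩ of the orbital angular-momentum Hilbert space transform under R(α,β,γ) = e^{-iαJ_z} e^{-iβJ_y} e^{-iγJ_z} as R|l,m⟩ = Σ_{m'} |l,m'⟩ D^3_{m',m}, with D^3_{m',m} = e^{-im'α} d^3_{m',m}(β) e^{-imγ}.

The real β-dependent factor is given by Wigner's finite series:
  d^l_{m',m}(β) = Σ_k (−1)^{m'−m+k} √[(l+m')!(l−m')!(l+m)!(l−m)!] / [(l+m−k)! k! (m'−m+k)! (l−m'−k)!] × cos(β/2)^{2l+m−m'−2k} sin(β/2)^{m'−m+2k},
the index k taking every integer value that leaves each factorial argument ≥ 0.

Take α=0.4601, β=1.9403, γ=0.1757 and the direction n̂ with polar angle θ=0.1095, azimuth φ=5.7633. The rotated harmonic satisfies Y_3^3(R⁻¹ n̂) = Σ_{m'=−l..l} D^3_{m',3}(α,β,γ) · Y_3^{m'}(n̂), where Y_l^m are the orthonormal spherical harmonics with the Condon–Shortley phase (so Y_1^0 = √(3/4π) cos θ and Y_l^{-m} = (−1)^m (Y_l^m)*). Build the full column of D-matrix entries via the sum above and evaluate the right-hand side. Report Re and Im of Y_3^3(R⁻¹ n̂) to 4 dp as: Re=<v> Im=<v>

Need the full column D^3_{m',3} for m'=−3..3 at α=0.4601, β=1.9403, γ=0.1757.
cos(β/2)=0.565176, sin(β/2)=0.824970
d^3_{-3,3}: single k=6 term ⇒ +0.315232;  D = +0.207289+0.237492i
d^3_{-2,3}: single k=5 term ⇒ +0.528995;  D = +0.488646+0.202633i
d^3_{-1,3}: single k=4 term ⇒ +0.573016;  D = +0.571730-0.038363i
d^3_{0,3}: single k=3 term ⇒ +0.453295;  D = +0.391769-0.228021i
d^3_{1,3}: single k=2 term ⇒ +0.268941;  D = +0.148194-0.224427i
d^3_{2,3}: single k=1 term ⇒ +0.116528;  D = +0.014354-0.115641i
d^3_{3,3}: single k=0 term ⇒ +0.032591;  D = -0.010764-0.030762i
Y_3^{m'}(θ=0.1095,φ=5.7633) and Σ D·Y over m':
  (+0.2073+0.2375i)·(+0.0000+0.0005i)  (+0.4886+0.2026i)·(+0.0061+0.0105i)  (+0.5717-0.0384i)·(+0.1208+0.0691i)  (+0.3918-0.2280i)·(+0.7197+0.0000i)  (+0.1482-0.2244i)·(-0.1208+0.0691i)  (+0.0144-0.1156i)·(+0.0061-0.0105i)  (-0.0108-0.0308i)·(-0.0000+0.0005i)
Y_3^3(R⁻¹ n̂) = +0.350939-0.086267i

Re=0.3509 Im=-0.0863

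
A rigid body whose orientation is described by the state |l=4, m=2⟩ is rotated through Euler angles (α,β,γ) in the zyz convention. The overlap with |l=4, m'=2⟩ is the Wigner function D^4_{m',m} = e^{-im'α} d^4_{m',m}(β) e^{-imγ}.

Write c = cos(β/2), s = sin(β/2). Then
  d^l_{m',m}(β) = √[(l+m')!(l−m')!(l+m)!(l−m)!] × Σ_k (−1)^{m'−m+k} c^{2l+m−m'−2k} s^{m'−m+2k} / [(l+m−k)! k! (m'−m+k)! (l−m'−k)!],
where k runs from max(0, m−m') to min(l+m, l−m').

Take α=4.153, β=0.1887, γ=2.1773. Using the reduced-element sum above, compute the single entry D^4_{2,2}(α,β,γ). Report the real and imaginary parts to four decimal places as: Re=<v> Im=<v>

Re=0.8586 Im=-0.0811

D^4_{2,2}(4.153,0.1887,2.1773) = e^{-i·2·4.153}·d^4_{2,2}(0.1887)·e^{-i·2·2.1773}. Compute d first:
c=cos(0.1887/2)=0.995552, s=sin(0.1887/2)=0.094210; N=√[720·2·720·2]=1440.000000
k∈{0,1,2} keeps every argument non-negative
  k=0: (−1)^0·1440.0000/(1440)·0.9956^8·0.0942^0 = +0.964968
  k=1: (−1)^1·1440.0000/(120)·0.9956^6·0.0942^2 = -0.103696
  k=2: (−1)^2·1440.0000/(96)·0.9956^4·0.0942^4 = +0.001161
d^4_{2,2}(0.1887) = +0.964968 -0.103696 +0.001161 = +0.862433
Attach z-rotation phases: D = e^{-i(2)(4.153)}·(+0.862433)·e^{-i(2)(2.1773)} = +0.858607-0.081146i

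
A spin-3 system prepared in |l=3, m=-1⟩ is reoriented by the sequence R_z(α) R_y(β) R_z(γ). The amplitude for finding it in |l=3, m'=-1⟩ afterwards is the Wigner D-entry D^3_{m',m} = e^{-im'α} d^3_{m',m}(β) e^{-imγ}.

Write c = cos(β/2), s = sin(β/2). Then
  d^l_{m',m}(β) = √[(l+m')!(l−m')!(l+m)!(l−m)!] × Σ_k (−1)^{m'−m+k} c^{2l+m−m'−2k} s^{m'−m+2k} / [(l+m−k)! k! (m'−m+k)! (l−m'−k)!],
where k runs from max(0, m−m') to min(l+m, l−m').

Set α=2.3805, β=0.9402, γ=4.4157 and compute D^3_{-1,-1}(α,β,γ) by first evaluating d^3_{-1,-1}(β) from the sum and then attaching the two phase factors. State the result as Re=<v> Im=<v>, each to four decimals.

D^3_{-1,-1}(2.3805,0.9402,4.4157) = e^{-i·-1·2.3805}·d^3_{-1,-1}(0.9402)·e^{-i·-1·4.4157}. Compute d first:
c=cos(0.9402/2)=0.891523, s=sin(0.9402/2)=0.452975; N=√[2·24·2·24]=48.000000
k∈{0,1,2} keeps every argument non-negative
  k=0: (−1)^0·48.0000/(48)·0.8915^6·0.4530^0 = +0.502106
  k=1: (−1)^1·48.0000/(6)·0.8915^4·0.4530^2 = -1.036978
  k=2: (−1)^2·48.0000/(8)·0.8915^2·0.4530^4 = +0.200777
d^3_{-1,-1}(0.9402) = +0.502106 -1.036978 +0.200777 = -0.334095
D = (-0.724083+0.689713i)·(-0.334095)·(-0.292355-0.956310i) = -0.291086-0.163976i

Re=-0.2911 Im=-0.1640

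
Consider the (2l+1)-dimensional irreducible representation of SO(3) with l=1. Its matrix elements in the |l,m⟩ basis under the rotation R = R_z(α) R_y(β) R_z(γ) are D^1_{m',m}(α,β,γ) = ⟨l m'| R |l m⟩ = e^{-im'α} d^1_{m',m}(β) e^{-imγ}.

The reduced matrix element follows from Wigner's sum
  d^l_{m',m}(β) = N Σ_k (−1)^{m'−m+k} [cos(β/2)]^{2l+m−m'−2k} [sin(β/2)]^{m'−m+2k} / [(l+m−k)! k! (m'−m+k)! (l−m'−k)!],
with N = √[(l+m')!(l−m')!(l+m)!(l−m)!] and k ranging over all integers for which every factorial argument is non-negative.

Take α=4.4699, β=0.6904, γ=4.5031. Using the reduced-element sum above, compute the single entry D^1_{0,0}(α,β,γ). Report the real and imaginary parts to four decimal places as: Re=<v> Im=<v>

Re=0.7710 Im=0.0000

First d^1_{0,0}(β=0.6904), then the phase factors e^{-i(0)α} and e^{-i(0)γ}:
Half-angle: c=0.941008, s=0.338385. N=√(1·1·1·1)=1.000000
k∈{0,1} keeps every argument non-negative
  k=0: (−1)^0·1.0000/(1)·0.9410^2·0.3384^0 = +0.885496
  k=1: (−1)^1·1.0000/(1)·0.9410^0·0.3384^2 = -0.114504
d^1_{0,0}(0.6904) = +0.885496 -0.114504 = +0.770991
Phases: e^{-i·(0)·4.4699}=+1.000000+0.000000i, e^{-i·(0)·4.5031}=+1.000000+0.000000i ⇒ D=+0.770991+0.000000i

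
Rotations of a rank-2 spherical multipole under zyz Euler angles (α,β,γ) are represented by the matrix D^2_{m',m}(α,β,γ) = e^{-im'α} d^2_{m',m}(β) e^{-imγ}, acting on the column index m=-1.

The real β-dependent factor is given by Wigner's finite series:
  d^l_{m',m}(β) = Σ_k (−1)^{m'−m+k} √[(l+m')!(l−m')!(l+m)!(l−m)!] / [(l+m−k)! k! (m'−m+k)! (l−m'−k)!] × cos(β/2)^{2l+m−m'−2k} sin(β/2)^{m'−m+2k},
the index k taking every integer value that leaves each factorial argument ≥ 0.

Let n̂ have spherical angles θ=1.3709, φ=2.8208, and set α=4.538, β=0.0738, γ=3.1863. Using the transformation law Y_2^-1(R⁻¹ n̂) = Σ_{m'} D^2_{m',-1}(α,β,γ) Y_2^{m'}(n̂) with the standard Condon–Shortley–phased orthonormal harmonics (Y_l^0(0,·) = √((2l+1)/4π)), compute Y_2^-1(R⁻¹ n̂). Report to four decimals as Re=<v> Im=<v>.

Need the full column D^2_{m',-1} for m'=−2..2 at α=4.538, β=0.0738, γ=3.1863.
cos(β/2)=0.999319, sin(β/2)=0.036892
d^2_{-2,-1}: single k=1 term ⇒ +0.073633;  D = +0.070255-0.022046i
d^2_{-1,-1}: k∈[0..1] ⇒ +0.997280 -0.004077 = +0.993202;  D = +0.128439+0.984863i
d^2_{0,-1}: k∈[0..1] ⇒ -0.090181 +0.000123 = -0.090058;  D = +0.089968+0.004025i
d^2_{1,-1}: k∈[0..1] ⇒ +0.004077 -0.000002 = +0.004076;  D = +0.000886-0.003978i
d^2_{2,-1}: single k=0 term ⇒ -0.000100;  D = -0.000093-0.000038i
Y_2^{m'}(θ=1.3709,φ=2.8208) and Σ D·Y over m':
  (+0.0703-0.0220i)·(+0.2973+0.2221i)  (+0.1284+0.9849i)·(-0.1427-0.0474i)  (+0.0900+0.0040i)·(-0.2781+0.0000i)  (+0.0009-0.0040i)·(+0.1427-0.0474i)  (-0.0001-0.0000i)·(+0.2973-0.2221i)
Y_2^-1(R⁻¹ n̂) = +0.029027-0.139280i

Re=0.0290 Im=-0.1393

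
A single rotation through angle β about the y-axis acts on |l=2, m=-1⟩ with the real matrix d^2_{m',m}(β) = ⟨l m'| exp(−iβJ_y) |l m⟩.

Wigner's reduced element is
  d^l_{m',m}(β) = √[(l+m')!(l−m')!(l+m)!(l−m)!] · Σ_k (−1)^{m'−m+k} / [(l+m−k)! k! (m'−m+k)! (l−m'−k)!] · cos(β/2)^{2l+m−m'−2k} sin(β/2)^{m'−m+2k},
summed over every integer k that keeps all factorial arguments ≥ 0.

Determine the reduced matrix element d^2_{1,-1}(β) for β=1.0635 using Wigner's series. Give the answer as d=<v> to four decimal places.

d=0.5069

d^2_{1,-1}(β=1.0635) via Wigner's sum:
With c≡cos(β/2)=0.861921 and s≡sin(β/2)=0.507042, N=[6·1·1·6]^{1/2}=6.000000
Admissible k: 0..1 (factorial args all ≥0)
  k=0: (−1)^2·6.0000/(2)·0.8619^2·0.5070^2 = +0.572987
  k=1: (−1)^3·6.0000/(6)·0.8619^0·0.5070^4 = -0.066096
d^2_{1,-1}(1.0635) = +0.572987 -0.066096 = +0.506891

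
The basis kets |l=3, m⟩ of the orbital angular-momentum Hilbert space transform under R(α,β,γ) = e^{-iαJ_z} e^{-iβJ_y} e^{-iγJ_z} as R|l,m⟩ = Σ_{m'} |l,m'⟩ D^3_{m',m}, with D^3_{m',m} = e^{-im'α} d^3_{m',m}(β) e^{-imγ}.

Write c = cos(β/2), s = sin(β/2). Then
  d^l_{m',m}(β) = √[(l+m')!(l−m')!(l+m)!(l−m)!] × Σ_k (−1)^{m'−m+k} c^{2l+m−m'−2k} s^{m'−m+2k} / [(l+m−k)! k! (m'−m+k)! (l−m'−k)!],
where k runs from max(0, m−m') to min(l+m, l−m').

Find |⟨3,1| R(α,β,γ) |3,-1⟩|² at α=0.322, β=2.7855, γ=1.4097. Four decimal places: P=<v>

D^3_{1,-1}(0.322,2.7855,1.4097) = e^{-i·1·0.322}·d^3_{1,-1}(2.7855)·e^{-i·-1·1.4097}. Compute d first:
With c≡cos(β/2)=0.177107 and s≡sin(β/2)=0.984192, N=[24·2·2·24]^{1/2}=48.000000
The bounds max(0,m−m')=0 and min(l+m,l−m')=2 give 3 terms
  k=0: (−1)^2·48.0000/(8)·0.1771^4·0.9842^2 = +0.005718
  k=1: (−1)^3·48.0000/(6)·0.1771^2·0.9842^4 = -0.235440
  k=2: (−1)^4·48.0000/(48)·0.1771^0·0.9842^6 = +0.908820
d^3_{1,-1}(2.7855) = +0.005718 -0.235440 +0.908820 = +0.679098
|D^3_{1,-1}|² = |d^3_{1,-1}(β)|² = (+0.679098)² = 0.461174 (the z-rotation phases have unit modulus)

P=0.4612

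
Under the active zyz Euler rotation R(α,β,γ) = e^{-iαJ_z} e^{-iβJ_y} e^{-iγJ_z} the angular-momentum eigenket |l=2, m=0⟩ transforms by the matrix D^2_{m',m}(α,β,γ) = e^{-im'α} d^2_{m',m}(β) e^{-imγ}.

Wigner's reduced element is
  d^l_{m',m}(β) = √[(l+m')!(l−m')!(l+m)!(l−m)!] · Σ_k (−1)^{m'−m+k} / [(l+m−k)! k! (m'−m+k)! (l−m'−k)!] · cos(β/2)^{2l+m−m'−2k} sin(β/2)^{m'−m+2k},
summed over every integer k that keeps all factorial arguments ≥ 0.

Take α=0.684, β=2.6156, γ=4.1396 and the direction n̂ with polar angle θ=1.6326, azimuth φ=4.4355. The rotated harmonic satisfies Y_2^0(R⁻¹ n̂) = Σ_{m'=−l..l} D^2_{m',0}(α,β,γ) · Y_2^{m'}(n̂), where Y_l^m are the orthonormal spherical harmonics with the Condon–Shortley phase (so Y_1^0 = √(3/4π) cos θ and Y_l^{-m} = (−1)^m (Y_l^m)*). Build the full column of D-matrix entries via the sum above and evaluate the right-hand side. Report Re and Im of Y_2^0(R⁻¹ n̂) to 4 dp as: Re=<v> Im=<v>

Re=-0.1946 Im=0.0000

Need the full column D^2_{m',0} for m'=−2..2 at α=0.684, β=2.6156, γ=4.1396.
cos(β/2)=0.259975, sin(β/2)=0.965615
d^2_{-2,0}: single k=2 term ⇒ +0.154364;  D = +0.031090+0.151201i
d^2_{-1,0}: k∈[1..2] ⇒ +0.041560 -0.573350 = -0.531790;  D = -0.412165-0.336037i
d^2_{0,0}: k∈[0..2] ⇒ +0.004568 -0.252076 +0.869394 = +0.621886;  D = +0.621886+0.000000i
d^2_{1,0}: k∈[0..1] ⇒ -0.041560 +0.573350 = +0.531790;  D = +0.412165-0.336037i
d^2_{2,0}: single k=0 term ⇒ +0.154364;  D = +0.031090-0.151201i
Y_2^{m'}(θ=1.6326,φ=4.4355) and Σ D·Y over m':
  (+0.0311+0.1512i)·(-0.3273-0.2024i)  (-0.4122-0.3360i)·(+0.0130-0.0458i)  (+0.6219+0.0000i)·(-0.3118+0.0000i)  (+0.4122-0.3360i)·(-0.0130-0.0458i)  (+0.0311-0.1512i)·(-0.3273+0.2024i)
Y_2^0(R⁻¹ n̂) = -0.194568+0.000000i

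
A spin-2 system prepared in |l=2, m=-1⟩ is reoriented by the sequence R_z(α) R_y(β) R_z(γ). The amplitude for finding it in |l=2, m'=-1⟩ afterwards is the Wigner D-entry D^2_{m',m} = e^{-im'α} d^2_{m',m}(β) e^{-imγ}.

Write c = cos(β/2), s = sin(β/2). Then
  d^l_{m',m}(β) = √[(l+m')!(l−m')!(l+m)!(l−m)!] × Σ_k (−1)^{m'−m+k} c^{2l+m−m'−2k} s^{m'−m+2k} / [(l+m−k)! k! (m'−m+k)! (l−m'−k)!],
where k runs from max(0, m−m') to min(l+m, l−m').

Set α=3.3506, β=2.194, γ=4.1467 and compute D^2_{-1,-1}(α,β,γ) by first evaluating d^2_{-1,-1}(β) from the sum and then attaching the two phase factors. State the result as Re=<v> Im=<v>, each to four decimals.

Re=-0.1575 Im=-0.4228

Split into d^2_{-1,-1}(β=2.194) × two z-phases.
c=cos(2.194/2)=0.456268, s=sin(2.194/2)=0.889843; N=√[1·6·1·6]=6.000000
k: max(0,(-1)−(-1))=0 … min(2+(-1),2−(-1))=1
  k=0: (−1)^0·6.0000/(6)·0.4563^4·0.8898^0 = +0.043339
  k=1: (−1)^1·6.0000/(2)·0.4563^2·0.8898^2 = -0.494524
d^2_{-1,-1}(2.194) = +0.043339 -0.494524 = -0.451185
Attach z-rotation phases: D = e^{-i(-1)(3.3506)}·(-0.451185)·e^{-i(-1)(4.1467)} = -0.157539-0.422787i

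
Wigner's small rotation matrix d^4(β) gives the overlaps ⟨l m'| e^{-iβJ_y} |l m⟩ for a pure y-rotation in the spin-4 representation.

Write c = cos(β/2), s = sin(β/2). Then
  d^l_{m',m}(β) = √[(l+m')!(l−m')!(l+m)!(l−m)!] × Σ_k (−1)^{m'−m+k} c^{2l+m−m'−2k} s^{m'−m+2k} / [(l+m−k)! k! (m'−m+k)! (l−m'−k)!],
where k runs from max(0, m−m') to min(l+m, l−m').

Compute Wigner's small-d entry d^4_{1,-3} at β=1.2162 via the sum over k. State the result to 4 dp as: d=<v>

d^4_{1,-3}(β=1.2162) via Wigner's sum:
Half-angle: c=0.820735, s=0.571309. N=√(120·6·1·5040)=1904.940944
The bounds max(0,m−m')=0 and min(l+m,l−m')=1 give 2 terms
  k=0: (−1)^4·1904.9409/(144)·0.8207^4·0.5713^4 = +0.639463
  k=1: (−1)^5·1904.9409/(240)·0.8207^2·0.5713^6 = -0.185910
d^4_{1,-3}(1.2162) = +0.639463 -0.185910 = +0.453553

d=0.4536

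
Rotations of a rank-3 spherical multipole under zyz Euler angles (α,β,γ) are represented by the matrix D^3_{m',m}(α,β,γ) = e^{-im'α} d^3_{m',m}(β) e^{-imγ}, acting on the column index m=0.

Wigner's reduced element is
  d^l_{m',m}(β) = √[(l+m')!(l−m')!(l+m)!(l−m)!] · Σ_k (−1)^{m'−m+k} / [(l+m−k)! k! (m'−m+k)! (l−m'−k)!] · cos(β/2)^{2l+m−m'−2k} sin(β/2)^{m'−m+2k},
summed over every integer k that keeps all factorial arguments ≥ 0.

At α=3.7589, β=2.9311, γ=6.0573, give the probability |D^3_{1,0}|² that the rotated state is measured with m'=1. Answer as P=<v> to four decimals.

First d^3_{1,0}(β=2.9311), then the phase factors e^{-i(1)α} and e^{-i(0)γ}:
Half-angle: c=0.105052, s=0.994467. N=√(24·2·6·6)=41.569219
Admissible k: 0..2 (factorial args all ≥0)
  k=0: (−1)^1·41.5692/(12)·0.1051^5·0.9945^1 = -0.000044
  k=1: (−1)^2·41.5692/(4)·0.1051^3·0.9945^3 = +0.011849
  k=2: (−1)^3·41.5692/(12)·0.1051^1·0.9945^5 = -0.353954
d^3_{1,0}(2.9311) = -0.000044 +0.011849 -0.353954 = -0.342149
|D^3_{1,0}|² = |d^3_{1,0}(β)|² = (-0.342149)² = 0.117066 (the z-rotation phases have unit modulus)

P=0.1171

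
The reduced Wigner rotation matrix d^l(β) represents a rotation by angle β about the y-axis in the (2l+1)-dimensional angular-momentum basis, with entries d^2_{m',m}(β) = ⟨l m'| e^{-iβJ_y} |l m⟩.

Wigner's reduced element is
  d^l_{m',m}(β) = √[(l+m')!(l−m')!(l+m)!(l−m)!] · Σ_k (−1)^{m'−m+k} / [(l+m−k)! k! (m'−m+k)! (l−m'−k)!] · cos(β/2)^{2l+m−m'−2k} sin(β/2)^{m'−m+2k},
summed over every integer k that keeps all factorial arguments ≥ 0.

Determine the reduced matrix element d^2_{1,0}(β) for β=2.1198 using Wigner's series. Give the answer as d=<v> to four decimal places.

d^2_{1,0}(β=2.1198) via Wigner's sum:
c=cos(2.1198/2)=0.488959, s=sin(2.1198/2)=0.872307; N=√[6·1·2·2]=4.898979
k∈{0,1} keeps every argument non-negative
  k=0: (−1)^1·4.8990/(2)·0.4890^3·0.8723^1 = -0.249783
  k=1: (−1)^2·4.8990/(2)·0.4890^1·0.8723^3 = +0.794979
d^2_{1,0}(2.1198) = -0.249783 +0.794979 = +0.545196

d=0.5452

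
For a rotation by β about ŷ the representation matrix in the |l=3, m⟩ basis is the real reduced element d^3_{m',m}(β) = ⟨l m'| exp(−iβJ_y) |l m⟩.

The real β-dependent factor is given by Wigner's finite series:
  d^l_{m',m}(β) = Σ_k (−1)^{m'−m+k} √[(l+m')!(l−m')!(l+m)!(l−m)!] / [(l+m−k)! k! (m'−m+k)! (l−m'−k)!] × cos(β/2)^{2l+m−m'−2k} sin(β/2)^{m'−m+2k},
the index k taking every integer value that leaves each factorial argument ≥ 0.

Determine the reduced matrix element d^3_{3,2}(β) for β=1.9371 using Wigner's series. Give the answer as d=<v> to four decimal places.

d^3_{3,2}(β=1.9371) via Wigner's sum:
c=cos(1.9371/2)=0.566495, s=sin(1.9371/2)=0.824065; N=√[720·1·120·1]=293.938769
k: max(0,(2)−(3))=0 … min(3+(2),3−(3))=0
  k=0: (−1)^1·293.9388/(120)·0.5665^5·0.8241^1 = -0.117765
d^3_{3,2}(1.9371) = -0.117765

d=-0.1178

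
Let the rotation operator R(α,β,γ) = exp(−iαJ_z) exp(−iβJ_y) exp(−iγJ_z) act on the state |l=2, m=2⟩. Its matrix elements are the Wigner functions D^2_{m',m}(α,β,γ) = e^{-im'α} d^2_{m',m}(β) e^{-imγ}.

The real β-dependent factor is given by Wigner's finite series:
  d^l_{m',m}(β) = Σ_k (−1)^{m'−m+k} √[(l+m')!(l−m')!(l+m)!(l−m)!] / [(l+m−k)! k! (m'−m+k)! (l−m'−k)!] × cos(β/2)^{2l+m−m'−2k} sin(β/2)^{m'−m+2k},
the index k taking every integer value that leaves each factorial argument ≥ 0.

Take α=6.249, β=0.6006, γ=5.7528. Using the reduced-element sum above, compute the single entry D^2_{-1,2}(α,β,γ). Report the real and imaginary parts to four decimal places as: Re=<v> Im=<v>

First d^2_{-1,2}(β=0.6006), then the phase factors e^{-i(-1)α} and e^{-i(2)γ}:
With c≡cos(β/2)=0.955248 and s≡sin(β/2)=0.295807, N=[1·6·24·1]^{1/2}=12.000000
k∈{3} keeps every argument non-negative
  k=3: (−1)^0·12.0000/(6)·0.9552^1·0.2958^3 = +0.049450
d^2_{-1,2}(0.6006) = +0.049450
Phases: e^{-i·(-1)·6.249}=+0.999416-0.034179i, e^{-i·(2)·5.7528}=+0.488200+0.872732i ⇒ D=+0.025603+0.042307i

Re=0.0256 Im=0.0423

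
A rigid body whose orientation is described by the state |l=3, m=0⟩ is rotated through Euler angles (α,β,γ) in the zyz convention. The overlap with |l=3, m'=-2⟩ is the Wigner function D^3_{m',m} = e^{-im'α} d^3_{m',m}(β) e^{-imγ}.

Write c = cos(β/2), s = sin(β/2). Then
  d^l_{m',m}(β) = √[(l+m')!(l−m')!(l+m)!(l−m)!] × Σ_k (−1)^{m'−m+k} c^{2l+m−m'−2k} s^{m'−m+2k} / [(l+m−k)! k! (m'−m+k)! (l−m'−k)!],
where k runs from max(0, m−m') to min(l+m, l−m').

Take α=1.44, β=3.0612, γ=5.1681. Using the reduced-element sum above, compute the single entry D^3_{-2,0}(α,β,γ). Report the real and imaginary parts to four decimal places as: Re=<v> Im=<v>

D^3_{-2,0}(1.44,3.0612,5.1681) = e^{-i·-2·1.44}·d^3_{-2,0}(3.0612)·e^{-i·0·5.1681}. Compute d first:
Half-angle: c=0.040186, s=0.999192. N=√(1·120·6·6)=65.726707
k∈{2,3} keeps every argument non-negative
  k=2: (−1)^0·65.7267/(12)·0.0402^4·0.9992^2 = +0.000014
  k=3: (−1)^1·65.7267/(12)·0.0402^2·0.9992^4 = -0.008816
d^3_{-2,0}(3.0612) = +0.000014 -0.008816 = -0.008802
Phases: e^{-i·(-2)·1.44}=-0.965979+0.258619i, e^{-i·(0)·5.1681}=+1.000000+0.000000i ⇒ D=+0.008503-0.002276i

Re=0.0085 Im=-0.0023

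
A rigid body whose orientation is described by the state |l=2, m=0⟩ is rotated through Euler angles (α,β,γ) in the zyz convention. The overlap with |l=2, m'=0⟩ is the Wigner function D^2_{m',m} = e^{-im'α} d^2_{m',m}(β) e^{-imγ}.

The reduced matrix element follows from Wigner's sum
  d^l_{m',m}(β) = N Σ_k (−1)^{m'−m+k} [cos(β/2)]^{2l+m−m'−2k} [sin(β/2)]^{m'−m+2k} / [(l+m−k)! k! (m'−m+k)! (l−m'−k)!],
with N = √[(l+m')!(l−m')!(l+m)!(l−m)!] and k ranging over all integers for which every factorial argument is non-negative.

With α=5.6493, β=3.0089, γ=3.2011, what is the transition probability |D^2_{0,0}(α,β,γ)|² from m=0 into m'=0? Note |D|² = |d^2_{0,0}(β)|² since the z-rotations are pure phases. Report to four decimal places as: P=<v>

P=0.9482

First d^2_{0,0}(β=3.0089), then the phase factors e^{-i(0)α} and e^{-i(0)γ}:
c=cos(3.0089/2)=0.066298, s=sin(3.0089/2)=0.997800; N=√[2·2·2·2]=4.000000
k∈{0,1,2} keeps every argument non-negative
  k=0: (−1)^0·4.0000/(4)·0.0663^4·0.9978^0 = +0.000019
  k=1: (−1)^1·4.0000/(1)·0.0663^2·0.9978^2 = -0.017504
  k=2: (−1)^2·4.0000/(4)·0.0663^0·0.9978^4 = +0.991229
d^2_{0,0}(3.0089) = +0.000019 -0.017504 +0.991229 = +0.973744
|D^2_{0,0}|² = |d^2_{0,0}(β)|² = (+0.973744)² = 0.948177 (the z-rotation phases have unit modulus)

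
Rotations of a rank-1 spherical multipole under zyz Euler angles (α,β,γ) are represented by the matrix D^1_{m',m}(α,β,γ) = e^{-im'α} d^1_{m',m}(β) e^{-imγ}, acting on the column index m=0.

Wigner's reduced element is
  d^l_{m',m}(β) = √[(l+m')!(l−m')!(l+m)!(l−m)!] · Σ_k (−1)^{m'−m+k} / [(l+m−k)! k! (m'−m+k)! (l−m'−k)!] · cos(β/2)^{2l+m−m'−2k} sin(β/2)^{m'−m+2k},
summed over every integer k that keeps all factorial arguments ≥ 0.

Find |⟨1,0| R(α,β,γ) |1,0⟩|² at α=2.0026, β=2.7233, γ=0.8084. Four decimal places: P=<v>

P=0.8350

First d^1_{0,0}(β=2.7233), then the phase factors e^{-i(0)α} and e^{-i(0)γ}:
c=cos(2.7233/2)=0.207625, s=sin(2.7233/2)=0.978209; N=√[1·1·1·1]=1.000000
Admissible k: 0..1 (factorial args all ≥0)
  k=0: (−1)^0·1.0000/(1)·0.2076^2·0.9782^0 = +0.043108
  k=1: (−1)^1·1.0000/(1)·0.2076^0·0.9782^2 = -0.956892
d^1_{0,0}(2.7233) = +0.043108 -0.956892 = -0.913784
|D^1_{0,0}|² = |d^1_{0,0}(β)|² = (-0.913784)² = 0.835001 (the z-rotation phases have unit modulus)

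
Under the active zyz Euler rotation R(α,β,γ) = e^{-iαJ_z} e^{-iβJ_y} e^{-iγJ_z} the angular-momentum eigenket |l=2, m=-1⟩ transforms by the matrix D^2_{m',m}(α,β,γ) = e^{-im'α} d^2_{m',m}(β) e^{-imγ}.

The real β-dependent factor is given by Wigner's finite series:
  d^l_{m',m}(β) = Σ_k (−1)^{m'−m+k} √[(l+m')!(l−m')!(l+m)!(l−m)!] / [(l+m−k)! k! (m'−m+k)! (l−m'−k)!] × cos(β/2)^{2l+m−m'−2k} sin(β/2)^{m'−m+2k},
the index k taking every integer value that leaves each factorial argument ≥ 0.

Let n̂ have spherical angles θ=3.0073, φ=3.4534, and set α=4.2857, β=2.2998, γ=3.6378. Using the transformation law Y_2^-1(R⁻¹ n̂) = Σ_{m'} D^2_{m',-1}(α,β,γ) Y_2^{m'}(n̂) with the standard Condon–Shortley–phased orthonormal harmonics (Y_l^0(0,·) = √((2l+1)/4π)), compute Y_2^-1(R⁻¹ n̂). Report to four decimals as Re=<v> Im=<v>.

Re=-0.3091 Im=-0.2306

Need the full column D^2_{m',-1} for m'=−2..2 at α=4.2857, β=2.2998, γ=3.6378.
cos(β/2)=0.408579, sin(β/2)=0.912723
d^2_{-2,-1}: single k=1 term ⇒ +0.124508;  D = +0.116650-0.043531i
d^2_{-1,-1}: k∈[0..1] ⇒ +0.027868 -0.417206 = -0.389338;  D = +0.027044-0.388398i
d^2_{0,-1}: k∈[0..1] ⇒ -0.152490 +0.760972 = +0.608481;  D = -0.535095-0.289694i
d^2_{1,-1}: k∈[0..1] ⇒ +0.417206 -0.693995 = -0.276788;  D = -0.220698+0.167046i
d^2_{2,-1}: single k=0 term ⇒ -0.621331;  D = -0.136327-0.606190i
Y_2^{m'}(θ=3.0073,φ=3.4534) and Σ D·Y over m':
  (+0.1167-0.0435i)·(+0.0056-0.0040i)  (+0.0270-0.3884i)·(+0.0976-0.0314i)  (-0.5351-0.2897i)·(+0.6138+0.0000i)  (-0.2207+0.1670i)·(-0.0976-0.0314i)  (-0.1363-0.6062i)·(+0.0056+0.0040i)
Y_2^-1(R⁻¹ n̂) = -0.309079-0.230596i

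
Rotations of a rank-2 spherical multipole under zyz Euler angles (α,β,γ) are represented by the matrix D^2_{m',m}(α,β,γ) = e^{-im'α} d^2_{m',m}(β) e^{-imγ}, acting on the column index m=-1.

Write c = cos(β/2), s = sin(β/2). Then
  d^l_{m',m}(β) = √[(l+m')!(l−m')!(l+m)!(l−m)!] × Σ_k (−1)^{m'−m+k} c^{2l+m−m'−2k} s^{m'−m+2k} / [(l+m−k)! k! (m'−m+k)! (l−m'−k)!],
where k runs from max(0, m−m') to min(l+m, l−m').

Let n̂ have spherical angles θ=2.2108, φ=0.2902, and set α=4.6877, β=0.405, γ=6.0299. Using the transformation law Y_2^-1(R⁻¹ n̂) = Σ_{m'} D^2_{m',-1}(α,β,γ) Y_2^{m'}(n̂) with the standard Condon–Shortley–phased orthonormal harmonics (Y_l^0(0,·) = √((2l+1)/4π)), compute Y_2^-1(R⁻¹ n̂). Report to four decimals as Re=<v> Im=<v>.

Need the full column D^2_{m',-1} for m'=−2..2 at α=4.6877, β=0.405, γ=6.0299.
cos(β/2)=0.979567, sin(β/2)=0.201119
d^2_{-2,-1}: single k=1 term ⇒ +0.378081;  D = -0.360896+0.112692i
d^2_{-1,-1}: k∈[0..1] ⇒ +0.920739 -0.116438 = +0.804300;  D = -0.220707-0.773426i
d^2_{0,-1}: k∈[0..1] ⇒ -0.463053 +0.019519 = -0.443534;  D = -0.429382+0.111143i
d^2_{1,-1}: k∈[0..1] ⇒ +0.116438 -0.001636 = +0.114802;  D = +0.026015+0.111815i
d^2_{2,-1}: single k=0 term ⇒ -0.015938;  D = +0.015607-0.003227i
Y_2^{m'}(θ=2.2108,φ=0.2902) and Σ D·Y over m':
  (-0.3609+0.1127i)·(+0.2078-0.1363i)  (-0.2207-0.7734i)·(-0.3546+0.1059i)  (-0.4294+0.1111i)·(+0.0221+0.0000i)  (+0.0260+0.1118i)·(+0.3546+0.1059i)  (+0.0156-0.0032i)·(+0.2078+0.1363i)
Y_2^-1(R⁻¹ n̂) = +0.092111+0.369784i

Re=0.0921 Im=0.3698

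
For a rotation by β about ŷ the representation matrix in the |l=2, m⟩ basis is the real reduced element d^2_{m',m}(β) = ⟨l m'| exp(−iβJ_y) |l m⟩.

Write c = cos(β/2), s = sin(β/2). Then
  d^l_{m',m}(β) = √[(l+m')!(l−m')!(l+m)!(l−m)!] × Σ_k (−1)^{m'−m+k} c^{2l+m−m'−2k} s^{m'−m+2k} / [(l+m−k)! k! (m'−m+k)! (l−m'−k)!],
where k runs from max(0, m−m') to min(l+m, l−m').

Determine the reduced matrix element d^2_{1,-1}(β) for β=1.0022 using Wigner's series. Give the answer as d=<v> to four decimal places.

d^2_{1,-1}(β=1.0022) via Wigner's sum:
c=cos(1.0022/2)=0.877055, s=sin(1.0022/2)=0.480391; N=√[6·1·1·6]=6.000000
k∈{0,1} keeps every argument non-negative
  k=0: (−1)^2·6.0000/(2)·0.8771^2·0.4804^2 = +0.532554
  k=1: (−1)^3·6.0000/(6)·0.8771^0·0.4804^4 = -0.053257
d^2_{1,-1}(1.0022) = +0.532554 -0.053257 = +0.479297

d=0.4793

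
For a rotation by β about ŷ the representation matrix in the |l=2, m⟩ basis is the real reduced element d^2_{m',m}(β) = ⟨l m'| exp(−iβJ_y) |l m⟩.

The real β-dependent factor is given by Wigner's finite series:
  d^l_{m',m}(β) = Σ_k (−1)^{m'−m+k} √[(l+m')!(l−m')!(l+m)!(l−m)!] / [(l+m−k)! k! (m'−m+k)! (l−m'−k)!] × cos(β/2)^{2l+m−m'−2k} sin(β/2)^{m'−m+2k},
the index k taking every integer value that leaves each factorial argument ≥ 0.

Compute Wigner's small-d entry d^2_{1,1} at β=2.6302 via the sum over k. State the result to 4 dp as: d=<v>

d=-0.1755

d^2_{1,1}(β=2.6302) via Wigner's sum:
With c≡cos(β/2)=0.252919 and s≡sin(β/2)=0.967487, N=[6·1·6·1]^{1/2}=6.000000
k: max(0,(1)−(1))=0 … min(2+(1),2−(1))=1
  k=0: (−1)^0·6.0000/(6)·0.2529^4·0.9675^0 = +0.004092
  k=1: (−1)^1·6.0000/(2)·0.2529^2·0.9675^2 = -0.179629
d^2_{1,1}(2.6302) = +0.004092 -0.179629 = -0.175537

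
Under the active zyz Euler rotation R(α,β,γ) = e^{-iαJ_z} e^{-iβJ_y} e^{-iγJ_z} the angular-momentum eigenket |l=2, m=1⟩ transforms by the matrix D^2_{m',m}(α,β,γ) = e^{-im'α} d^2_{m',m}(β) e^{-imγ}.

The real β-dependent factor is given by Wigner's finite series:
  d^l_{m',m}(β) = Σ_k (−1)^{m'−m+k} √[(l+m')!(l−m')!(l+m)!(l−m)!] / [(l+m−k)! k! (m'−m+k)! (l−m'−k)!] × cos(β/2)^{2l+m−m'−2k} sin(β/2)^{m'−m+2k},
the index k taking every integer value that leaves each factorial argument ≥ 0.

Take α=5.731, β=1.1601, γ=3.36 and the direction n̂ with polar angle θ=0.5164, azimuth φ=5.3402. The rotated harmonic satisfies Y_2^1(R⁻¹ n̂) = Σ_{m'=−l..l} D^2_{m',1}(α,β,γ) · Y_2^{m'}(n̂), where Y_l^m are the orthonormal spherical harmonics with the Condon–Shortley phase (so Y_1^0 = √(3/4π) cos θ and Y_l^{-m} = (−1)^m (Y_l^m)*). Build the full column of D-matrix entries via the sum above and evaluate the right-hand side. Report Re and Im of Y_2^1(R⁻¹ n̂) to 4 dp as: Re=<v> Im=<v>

Need the full column D^2_{m',1} for m'=−2..2 at α=5.731, β=1.1601, γ=3.36.
cos(β/2)=0.836435, sin(β/2)=0.548066
d^2_{-2,1}: single k=3 term ⇒ +0.275398;  D = -0.067606+0.266971i
d^2_{-1,1}: k∈[2..3] ⇒ +0.630451 -0.090226 = +0.540225;  D = -0.387610+0.376299i
d^2_{0,1}: k∈[1..2] ⇒ +0.785607 -0.337292 = +0.448315;  D = -0.437665+0.097139i
d^2_{1,1}: k∈[0..1] ⇒ +0.489474 -0.630451 = -0.140977;  D = +0.133197+0.046186i
d^2_{2,1}: single k=0 term ⇒ -0.641445;  D = +0.405742+0.496815i
Y_2^{m'}(θ=0.5164,φ=5.3402) and Σ D·Y over m':
  (-0.0676+0.2670i)·(-0.0292+0.0895i)  (-0.3876+0.3763i)·(+0.1948+0.2685i)  (-0.4377+0.0971i)·(+0.4001+0.0000i)  (+0.1332+0.0462i)·(-0.1948+0.2685i)  (+0.4057+0.4968i)·(-0.0292-0.0895i)
Y_2^1(R⁻¹ n̂) = -0.379299-0.029790i

Re=-0.3793 Im=-0.0298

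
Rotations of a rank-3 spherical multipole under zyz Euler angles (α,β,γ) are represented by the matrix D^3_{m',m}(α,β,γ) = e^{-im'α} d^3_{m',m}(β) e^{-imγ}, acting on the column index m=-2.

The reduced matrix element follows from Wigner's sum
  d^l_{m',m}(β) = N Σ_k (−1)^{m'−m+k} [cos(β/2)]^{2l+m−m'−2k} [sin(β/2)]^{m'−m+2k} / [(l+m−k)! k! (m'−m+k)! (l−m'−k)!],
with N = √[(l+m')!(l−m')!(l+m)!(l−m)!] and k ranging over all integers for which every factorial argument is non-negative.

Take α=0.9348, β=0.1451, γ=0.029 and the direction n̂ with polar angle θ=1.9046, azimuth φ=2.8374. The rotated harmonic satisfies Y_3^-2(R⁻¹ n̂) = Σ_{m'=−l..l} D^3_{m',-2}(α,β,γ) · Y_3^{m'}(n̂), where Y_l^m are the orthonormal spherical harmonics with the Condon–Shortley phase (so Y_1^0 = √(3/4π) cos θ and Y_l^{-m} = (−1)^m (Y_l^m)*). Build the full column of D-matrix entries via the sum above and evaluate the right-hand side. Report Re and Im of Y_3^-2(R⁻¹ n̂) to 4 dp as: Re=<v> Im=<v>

Re=0.2853 Im=-0.1568

Need the full column D^3_{m',-2} for m'=−3..3 at α=0.9348, β=0.1451, γ=0.029.
cos(β/2)=0.997369, sin(β/2)=0.072486
d^3_{-3,-2}: single k=1 term ⇒ +0.175232;  D = -0.168446+0.048290i
d^3_{-2,-2}: k∈[0..1] ⇒ +0.984320 -0.025996 = +0.958324;  D = -0.334724+0.897967i
d^3_{-1,-2}: k∈[0..1] ⇒ -0.226223 +0.002390 = -0.223833;  D = -0.122290-0.187473i
d^3_{0,-2}: k∈[0..1] ⇒ +0.028477 -0.000150 = +0.028327;  D = +0.028279+0.001642i
d^3_{1,-2}: k∈[0..1] ⇒ -0.002390 +0.000006 = -0.002384;  D = -0.001525+0.001832i
d^3_{2,-2}: k∈[0..1] ⇒ +0.000137 -0.000000 = +0.000137;  D = -0.000033-0.000133i
d^3_{3,-2}: single k=0 term ⇒ -0.000005;  D = +0.000005+0.000002i
Y_3^{m'}(θ=1.9046,φ=2.8374) and Σ D·Y over m':
  (-0.1684+0.0483i)·(-0.2152-0.2784i)  (-0.3347+0.8980i)·(-0.2453-0.1708i)  (-0.1223-0.1875i)·(+0.1350+0.0424i)  (+0.0283+0.0016i)·(+0.3012+0.0000i)  (-0.0015+0.0018i)·(-0.1350+0.0424i)  (-0.0000-0.0001i)·(-0.2453+0.1708i)  (+0.0000+0.0000i)·(+0.2152-0.2784i)
Y_3^-2(R⁻¹ n̂) = +0.285315-0.156838i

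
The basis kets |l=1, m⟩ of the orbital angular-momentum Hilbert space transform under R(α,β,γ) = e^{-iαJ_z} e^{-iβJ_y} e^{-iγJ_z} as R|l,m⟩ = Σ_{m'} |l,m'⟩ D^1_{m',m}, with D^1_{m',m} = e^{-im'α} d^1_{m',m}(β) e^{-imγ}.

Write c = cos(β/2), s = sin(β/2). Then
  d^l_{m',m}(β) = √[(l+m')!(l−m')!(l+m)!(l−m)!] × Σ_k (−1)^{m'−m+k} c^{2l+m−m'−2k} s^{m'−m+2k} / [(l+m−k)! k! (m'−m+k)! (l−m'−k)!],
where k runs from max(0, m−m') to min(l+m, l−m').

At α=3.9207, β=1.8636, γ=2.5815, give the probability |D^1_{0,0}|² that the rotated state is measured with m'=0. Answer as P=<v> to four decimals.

P=0.0833

First d^1_{0,0}(β=1.8636), then the phase factors e^{-i(0)α} and e^{-i(0)γ}:
c=cos(1.8636/2)=0.596390, s=sin(1.8636/2)=0.802695; N=√[1·1·1·1]=1.000000
k: max(0,(0)−(0))=0 … min(1+(0),1−(0))=1
  k=0: (−1)^0·1.0000/(1)·0.5964^2·0.8027^0 = +0.355681
  k=1: (−1)^1·1.0000/(1)·0.5964^0·0.8027^2 = -0.644319
d^1_{0,0}(1.8636) = +0.355681 -0.644319 = -0.288638
|D^1_{0,0}|² = |d^1_{0,0}(β)|² = (-0.288638)² = 0.083312 (the z-rotation phases have unit modulus)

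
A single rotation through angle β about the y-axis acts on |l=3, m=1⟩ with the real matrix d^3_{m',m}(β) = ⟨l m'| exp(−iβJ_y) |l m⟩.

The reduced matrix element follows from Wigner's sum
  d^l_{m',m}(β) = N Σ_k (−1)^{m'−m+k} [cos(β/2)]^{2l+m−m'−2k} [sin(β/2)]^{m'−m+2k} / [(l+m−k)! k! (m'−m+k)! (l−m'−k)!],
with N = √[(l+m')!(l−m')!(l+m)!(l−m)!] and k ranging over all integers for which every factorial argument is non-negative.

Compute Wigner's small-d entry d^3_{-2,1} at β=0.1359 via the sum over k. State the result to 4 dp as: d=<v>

d^3_{-2,1}(β=0.1359) via Wigner's sum:
With c≡cos(β/2)=0.997692 and s≡sin(β/2)=0.067898, N=[1·120·24·2]^{1/2}=75.894664
The bounds max(0,m−m')=3 and min(l+m,l−m')=4 give 2 terms
  k=3: (−1)^0·75.8947/(12)·0.9977^3·0.0679^3 = +0.001966
  k=4: (−1)^1·75.8947/(24)·0.9977^1·0.0679^5 = -0.000005
d^3_{-2,1}(0.1359) = +0.001966 -0.000005 = +0.001961

d=0.0020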